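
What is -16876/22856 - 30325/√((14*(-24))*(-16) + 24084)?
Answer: -4219/5714 - 6065*√7365/2946 ≈ -177.42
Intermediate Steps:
-16876/22856 - 30325/√((14*(-24))*(-16) + 24084) = -16876*1/22856 - 30325/√(-336*(-16) + 24084) = -4219/5714 - 30325/√(5376 + 24084) = -4219/5714 - 30325*√7365/14730 = -4219/5714 - 6065*√7365/2946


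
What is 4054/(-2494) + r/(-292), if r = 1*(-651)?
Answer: 219913/364124 ≈ 0.60395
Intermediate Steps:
r = -651
4054/(-2494) + r/(-292) = 4054/(-2494) - 651/(-292) = 4054*(-1/2494) - 651*(-1/292) = -2027/1247 + 651/292 = 219913/364124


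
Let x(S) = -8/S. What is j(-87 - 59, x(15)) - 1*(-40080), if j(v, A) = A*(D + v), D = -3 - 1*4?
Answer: 200808/5 ≈ 40162.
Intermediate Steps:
D = -7 (D = -3 - 4 = -7)
j(v, A) = A*(-7 + v)
j(-87 - 59, x(15)) - 1*(-40080) = (-8/15)*(-7 + (-87 - 59)) - 1*(-40080) = (-8*1/15)*(-7 - 146) + 40080 = -8/15*(-153) + 40080 = 408/5 + 40080 = 200808/5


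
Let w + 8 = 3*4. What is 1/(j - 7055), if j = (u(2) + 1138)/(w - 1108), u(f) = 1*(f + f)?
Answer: -552/3894931 ≈ -0.00014172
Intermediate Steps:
w = 4 (w = -8 + 3*4 = -8 + 12 = 4)
u(f) = 2*f (u(f) = 1*(2*f) = 2*f)
j = -571/552 (j = (2*2 + 1138)/(4 - 1108) = (4 + 1138)/(-1104) = 1142*(-1/1104) = -571/552 ≈ -1.0344)
1/(j - 7055) = 1/(-571/552 - 7055) = 1/(-3894931/552) = -552/3894931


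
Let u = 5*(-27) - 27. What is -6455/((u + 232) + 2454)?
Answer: -6455/2524 ≈ -2.5574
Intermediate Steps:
u = -162 (u = -135 - 27 = -162)
-6455/((u + 232) + 2454) = -6455/((-162 + 232) + 2454) = -6455/(70 + 2454) = -6455/2524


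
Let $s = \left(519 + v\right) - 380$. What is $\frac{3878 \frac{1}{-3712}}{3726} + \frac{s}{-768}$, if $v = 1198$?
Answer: $- \frac{24081911}{13830912} \approx -1.7412$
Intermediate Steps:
$s = 1337$ ($s = \left(519 + 1198\right) - 380 = 1717 - 380 = 1337$)
$\frac{3878 \frac{1}{-3712}}{3726} + \frac{s}{-768} = \frac{3878 \frac{1}{-3712}}{3726} + \frac{1337}{-768} = 3878 \left(- \frac{1}{3712}\right) \frac{1}{3726} + 1337 \left(- \frac{1}{768}\right) = \left(- \frac{1939}{1856}\right) \frac{1}{3726} - \frac{1337}{768} = - \frac{1939}{6915456} - \frac{1337}{768} = - \frac{24081911}{13830912}$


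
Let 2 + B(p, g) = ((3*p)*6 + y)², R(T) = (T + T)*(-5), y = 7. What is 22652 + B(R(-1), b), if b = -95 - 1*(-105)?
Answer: 57619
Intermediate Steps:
b = 10 (b = -95 + 105 = 10)
R(T) = -10*T (R(T) = (2*T)*(-5) = -10*T)
B(p, g) = -2 + (7 + 18*p)² (B(p, g) = -2 + ((3*p)*6 + 7)² = -2 + (18*p + 7)² = -2 + (7 + 18*p)²)
22652 + B(R(-1), b) = 22652 + (-2 + (7 + 18*(-10*(-1)))²) = 22652 + (-2 + (7 + 18*10)²) = 22652 + (-2 + (7 + 180)²) = 22652 + (-2 + 187²) = 22652 + (-2 + 34969) = 22652 + 34967 = 57619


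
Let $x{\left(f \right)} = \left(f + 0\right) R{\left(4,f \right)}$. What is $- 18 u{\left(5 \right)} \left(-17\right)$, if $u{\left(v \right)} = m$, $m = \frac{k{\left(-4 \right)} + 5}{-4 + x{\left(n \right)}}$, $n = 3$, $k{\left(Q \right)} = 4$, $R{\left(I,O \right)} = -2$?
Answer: $- \frac{1377}{5} \approx -275.4$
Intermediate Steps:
$x{\left(f \right)} = - 2 f$ ($x{\left(f \right)} = \left(f + 0\right) \left(-2\right) = f \left(-2\right) = - 2 f$)
$m = - \frac{9}{10}$ ($m = \frac{4 + 5}{-4 - 6} = \frac{9}{-4 - 6} = \frac{9}{-10} = 9 \left(- \frac{1}{10}\right) = - \frac{9}{10} \approx -0.9$)
$u{\left(v \right)} = - \frac{9}{10}$
$- 18 u{\left(5 \right)} \left(-17\right) = \left(-18\right) \left(- \frac{9}{10}\right) \left(-17\right) = \frac{81}{5} \left(-17\right) = - \frac{1377}{5}$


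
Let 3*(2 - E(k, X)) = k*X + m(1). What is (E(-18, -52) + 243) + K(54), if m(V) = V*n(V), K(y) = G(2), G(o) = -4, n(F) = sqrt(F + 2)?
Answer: -71 - sqrt(3)/3 ≈ -71.577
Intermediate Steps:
n(F) = sqrt(2 + F)
K(y) = -4
m(V) = V*sqrt(2 + V)
E(k, X) = 2 - sqrt(3)/3 - X*k/3 (E(k, X) = 2 - (k*X + 1*sqrt(2 + 1))/3 = 2 - (X*k + 1*sqrt(3))/3 = 2 - (X*k + sqrt(3))/3 = 2 - (sqrt(3) + X*k)/3 = 2 + (-sqrt(3)/3 - X*k/3) = 2 - sqrt(3)/3 - X*k/3)
(E(-18, -52) + 243) + K(54) = ((2 - sqrt(3)/3 - 1/3*(-52)*(-18)) + 243) - 4 = ((2 - sqrt(3)/3 - 312) + 243) - 4 = ((-310 - sqrt(3)/3) + 243) - 4 = (-67 - sqrt(3)/3) - 4 = -71 - sqrt(3)/3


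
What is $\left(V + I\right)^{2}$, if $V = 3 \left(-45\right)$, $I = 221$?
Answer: $7396$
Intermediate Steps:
$V = -135$
$\left(V + I\right)^{2} = \left(-135 + 221\right)^{2} = 86^{2} = 7396$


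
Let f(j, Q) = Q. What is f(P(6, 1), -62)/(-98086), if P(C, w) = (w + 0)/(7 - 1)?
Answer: 31/49043 ≈ 0.00063210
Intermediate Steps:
P(C, w) = w/6
f(P(6, 1), -62)/(-98086) = -62/(-98086) = -62*(-1/98086) = 31/49043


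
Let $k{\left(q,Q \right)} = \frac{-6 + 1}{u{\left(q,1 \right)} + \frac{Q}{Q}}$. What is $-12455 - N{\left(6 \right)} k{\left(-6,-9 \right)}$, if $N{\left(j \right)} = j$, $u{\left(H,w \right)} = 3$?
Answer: $- \frac{24895}{2} \approx -12448.0$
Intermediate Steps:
$k{\left(q,Q \right)} = - \frac{5}{4}$ ($k{\left(q,Q \right)} = \frac{-6 + 1}{3 + \frac{Q}{Q}} = - \frac{5}{3 + 1} = - \frac{5}{4}$)
$-12455 - N{\left(6 \right)} k{\left(-6,-9 \right)} = -12455 - 6 \left(- \frac{5}{4}\right) = -12455 - - \frac{15}{2} = -12455 + \frac{15}{2} = - \frac{24895}{2}$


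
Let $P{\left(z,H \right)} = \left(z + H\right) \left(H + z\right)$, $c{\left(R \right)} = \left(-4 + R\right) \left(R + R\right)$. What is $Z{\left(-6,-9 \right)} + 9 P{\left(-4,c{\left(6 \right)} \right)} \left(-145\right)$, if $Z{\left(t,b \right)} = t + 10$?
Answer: $-521996$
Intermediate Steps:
$c{\left(R \right)} = 2 R \left(-4 + R\right)$ ($c{\left(R \right)} = \left(-4 + R\right) 2 R = 2 R \left(-4 + R\right)$)
$P{\left(z,H \right)} = \left(H + z\right)^{2}$ ($P{\left(z,H \right)} = \left(H + z\right) \left(H + z\right) = \left(H + z\right)^{2}$)
$Z{\left(t,b \right)} = 10 + t$
$Z{\left(-6,-9 \right)} + 9 P{\left(-4,c{\left(6 \right)} \right)} \left(-145\right) = \left(10 - 6\right) + 9 \left(2 \cdot 6 \left(-4 + 6\right) - 4\right)^{2} \left(-145\right) = 4 + 9 \left(2 \cdot 6 \cdot 2 - 4\right)^{2} \left(-145\right) = 4 + 9 \left(24 - 4\right)^{2} \left(-145\right) = 4 + 9 \cdot 20^{2} \left(-145\right) = 4 + 9 \cdot 400 \left(-145\right) = 4 + 3600 \left(-145\right) = 4 - 522000 = -521996$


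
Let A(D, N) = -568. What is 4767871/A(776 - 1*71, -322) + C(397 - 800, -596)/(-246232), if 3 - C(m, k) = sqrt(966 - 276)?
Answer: -73375150861/8741236 + sqrt(690)/246232 ≈ -8394.1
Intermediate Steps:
C(m, k) = 3 - sqrt(690) (C(m, k) = 3 - sqrt(966 - 276) = 3 - sqrt(690))
4767871/A(776 - 1*71, -322) + C(397 - 800, -596)/(-246232) = 4767871/(-568) + (3 - sqrt(690))/(-246232) = 4767871*(-1/568) + (3 - sqrt(690))*(-1/246232) = -4767871/568 + (-3/246232 + sqrt(690)/246232) = -73375150861/8741236 + sqrt(690)/246232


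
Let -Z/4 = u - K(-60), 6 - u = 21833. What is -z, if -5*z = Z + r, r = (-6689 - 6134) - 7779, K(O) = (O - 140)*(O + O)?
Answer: 162706/5 ≈ 32541.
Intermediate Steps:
K(O) = 2*O*(-140 + O) (K(O) = (-140 + O)*(2*O) = 2*O*(-140 + O))
u = -21827 (u = 6 - 1*21833 = 6 - 21833 = -21827)
Z = 183308 (Z = -4*(-21827 - 2*(-60)*(-140 - 60)) = -4*(-21827 - 2*(-60)*(-200)) = -4*(-21827 - 1*24000) = -4*(-21827 - 24000) = -4*(-45827) = 183308)
r = -20602 (r = -12823 - 7779 = -20602)
z = -162706/5 (z = -(183308 - 20602)/5 = -⅕*162706 = -162706/5 ≈ -32541.)
-z = -1*(-162706/5) = 162706/5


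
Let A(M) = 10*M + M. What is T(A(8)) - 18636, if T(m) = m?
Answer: -18548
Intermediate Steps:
A(M) = 11*M
T(A(8)) - 18636 = 11*8 - 18636 = 88 - 18636 = -18548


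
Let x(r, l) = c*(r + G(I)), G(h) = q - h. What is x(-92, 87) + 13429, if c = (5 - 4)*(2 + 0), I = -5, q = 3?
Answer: 13261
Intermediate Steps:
c = 2 (c = 1*2 = 2)
G(h) = 3 - h
x(r, l) = 16 + 2*r (x(r, l) = 2*(r + (3 - 1*(-5))) = 2*(r + (3 + 5)) = 2*(r + 8) = 2*(8 + r) = 16 + 2*r)
x(-92, 87) + 13429 = (16 + 2*(-92)) + 13429 = (16 - 184) + 13429 = -168 + 13429 = 13261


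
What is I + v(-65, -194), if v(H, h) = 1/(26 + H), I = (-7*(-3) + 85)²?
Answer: 438203/39 ≈ 11236.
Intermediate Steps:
I = 11236 (I = (21 + 85)² = 106² = 11236)
I + v(-65, -194) = 11236 + 1/(26 - 65) = 11236 + 1/(-39) = 11236 - 1/39 = 438203/39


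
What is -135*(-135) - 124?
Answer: 18101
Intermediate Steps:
-135*(-135) - 124 = 18225 - 124 = 18101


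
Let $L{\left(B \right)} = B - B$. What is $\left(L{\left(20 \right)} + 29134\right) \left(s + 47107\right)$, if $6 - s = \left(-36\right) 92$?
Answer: $1469081950$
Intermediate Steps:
$s = 3318$ ($s = 6 - \left(-36\right) 92 = 6 - -3312 = 6 + 3312 = 3318$)
$L{\left(B \right)} = 0$
$\left(L{\left(20 \right)} + 29134\right) \left(s + 47107\right) = \left(0 + 29134\right) \left(3318 + 47107\right) = 29134 \cdot 50425 = 1469081950$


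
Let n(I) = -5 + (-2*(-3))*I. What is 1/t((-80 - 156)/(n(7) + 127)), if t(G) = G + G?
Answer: -41/118 ≈ -0.34746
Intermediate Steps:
n(I) = -5 + 6*I
t(G) = 2*G
1/t((-80 - 156)/(n(7) + 127)) = 1/(2*((-80 - 156)/((-5 + 6*7) + 127))) = 1/(2*(-236/((-5 + 42) + 127))) = 1/(2*(-236/(37 + 127))) = 1/(2*(-236/164)) = 1/(2*(-236*1/164)) = 1/(2*(-59/41)) = 1/(-118/41) = -41/118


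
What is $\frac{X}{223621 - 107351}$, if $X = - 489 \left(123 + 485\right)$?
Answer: $- \frac{148656}{58135} \approx -2.5571$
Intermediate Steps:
$X = -297312$ ($X = \left(-489\right) 608 = -297312$)
$\frac{X}{223621 - 107351} = - \frac{297312}{223621 - 107351} = - \frac{297312}{116270} = \left(-297312\right) \frac{1}{116270} = - \frac{148656}{58135}$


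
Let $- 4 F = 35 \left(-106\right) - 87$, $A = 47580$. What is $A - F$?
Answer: $\frac{186523}{4} \approx 46631.0$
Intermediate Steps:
$F = \frac{3797}{4}$ ($F = - \frac{35 \left(-106\right) - 87}{4} = - \frac{-3710 - 87}{4} = \left(- \frac{1}{4}\right) \left(-3797\right) = \frac{3797}{4} \approx 949.25$)
$A - F = 47580 - \frac{3797}{4} = \frac{186523}{4}$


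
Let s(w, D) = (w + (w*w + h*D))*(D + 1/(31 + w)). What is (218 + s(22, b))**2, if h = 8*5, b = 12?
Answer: 409134212496/2809 ≈ 1.4565e+8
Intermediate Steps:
h = 40
s(w, D) = (D + 1/(31 + w))*(w + w**2 + 40*D) (s(w, D) = (w + (w*w + 40*D))*(D + 1/(31 + w)) = (w + (w**2 + 40*D))*(D + 1/(31 + w)) = (w + w**2 + 40*D)*(D + 1/(31 + w)) = (D + 1/(31 + w))*(w + w**2 + 40*D))
(218 + s(22, b))**2 = (218 + (22 + 22**2 + 40*12 + 1240*12**2 + 12*22**3 + 31*12*22 + 32*12*22**2 + 40*22*12**2)/(31 + 22))**2 = (218 + (22 + 484 + 480 + 1240*144 + 12*10648 + 8184 + 32*12*484 + 40*22*144)/53)**2 = (218 + (22 + 484 + 480 + 178560 + 127776 + 8184 + 185856 + 126720)/53)**2 = (218 + (1/53)*628082)**2 = (218 + 628082/53)**2 = (639636/53)**2 = 409134212496/2809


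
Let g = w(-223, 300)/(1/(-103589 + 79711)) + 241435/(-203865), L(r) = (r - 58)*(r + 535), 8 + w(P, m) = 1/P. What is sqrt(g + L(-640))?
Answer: sqrt(21859950988605060921)/9092379 ≈ 514.22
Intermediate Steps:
w(P, m) = -8 + 1/P
L(r) = (-58 + r)*(535 + r)
g = 1737825415789/9092379 (g = (-8 + 1/(-223))/(1/(-103589 + 79711)) + 241435/(-203865) = (-8 - 1/223)/(1/(-23878)) + 241435*(-1/203865) = -1785/(223*(-1/23878)) - 48287/40773 = -1785/223*(-23878) - 48287/40773 = 42622230/223 - 48287/40773 = 1737825415789/9092379 ≈ 1.9113e+5)
sqrt(g + L(-640)) = sqrt(1737825415789/9092379 + (-31030 + (-640)**2 + 477*(-640))) = sqrt(1737825415789/9092379 + (-31030 + 409600 - 305280)) = sqrt(1737825415789/9092379 + 73290) = sqrt(2404205872699/9092379) = sqrt(21859950988605060921)/9092379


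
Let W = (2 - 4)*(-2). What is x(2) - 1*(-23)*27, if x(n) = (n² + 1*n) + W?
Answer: 631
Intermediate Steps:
W = 4 (W = -2*(-2) = 4)
x(n) = 4 + n + n² (x(n) = (n² + 1*n) + 4 = (n² + n) + 4 = (n + n²) + 4 = 4 + n + n²)
x(2) - 1*(-23)*27 = (4 + 2 + 2²) - 1*(-23)*27 = (4 + 2 + 4) + 23*27 = 10 + 621 = 631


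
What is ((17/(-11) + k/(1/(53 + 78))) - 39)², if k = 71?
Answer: 10376478225/121 ≈ 8.5756e+7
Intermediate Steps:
((17/(-11) + k/(1/(53 + 78))) - 39)² = ((17/(-11) + 71/(1/(53 + 78))) - 39)² = ((17*(-1/11) + 71/(1/131)) - 39)² = ((-17/11 + 71/(1/131)) - 39)² = ((-17/11 + 71*131) - 39)² = ((-17/11 + 9301) - 39)² = (102294/11 - 39)² = (101865/11)² = 10376478225/121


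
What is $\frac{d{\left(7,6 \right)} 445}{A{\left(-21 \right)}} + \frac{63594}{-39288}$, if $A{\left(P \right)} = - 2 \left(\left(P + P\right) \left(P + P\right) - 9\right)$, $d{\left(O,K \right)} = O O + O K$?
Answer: $- \frac{2325875}{176796} \approx -13.156$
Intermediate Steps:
$d{\left(O,K \right)} = O^{2} + K O$
$A{\left(P \right)} = 18 - 8 P^{2}$ ($A{\left(P \right)} = - 2 \left(2 P 2 P - 9\right) = - 2 \left(4 P^{2} - 9\right) = - 2 \left(-9 + 4 P^{2}\right) = 18 - 8 P^{2}$)
$\frac{d{\left(7,6 \right)} 445}{A{\left(-21 \right)}} + \frac{63594}{-39288} = \frac{7 \left(6 + 7\right) 445}{18 - 8 \left(-21\right)^{2}} + \frac{63594}{-39288} = \frac{7 \cdot 13 \cdot 445}{18 - 3528} + 63594 \left(- \frac{1}{39288}\right) = \frac{91 \cdot 445}{18 - 3528} - \frac{10599}{6548} = \frac{40495}{-3510} - \frac{10599}{6548} = 40495 \left(- \frac{1}{3510}\right) - \frac{10599}{6548} = - \frac{623}{54} - \frac{10599}{6548} = - \frac{2325875}{176796}$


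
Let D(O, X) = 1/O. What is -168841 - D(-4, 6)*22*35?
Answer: -337297/2 ≈ -1.6865e+5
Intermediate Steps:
-168841 - D(-4, 6)*22*35 = -168841 - 22/(-4)*35 = -168841 - (-¼*22)*35 = -168841 - (-11)*35/2 = -168841 - 1*(-385/2) = -168841 + 385/2 = -337297/2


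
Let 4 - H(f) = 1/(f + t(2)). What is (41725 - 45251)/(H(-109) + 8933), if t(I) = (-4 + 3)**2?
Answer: -380808/965197 ≈ -0.39454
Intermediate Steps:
t(I) = 1 (t(I) = (-1)**2 = 1)
H(f) = 4 - 1/(1 + f) (H(f) = 4 - 1/(f + 1) = 4 - 1/(1 + f))
(41725 - 45251)/(H(-109) + 8933) = (41725 - 45251)/((3 + 4*(-109))/(1 - 109) + 8933) = -3526/((3 - 436)/(-108) + 8933) = -3526/(-1/108*(-433) + 8933) = -3526/(433/108 + 8933) = -3526/965197/108 = -3526*108/965197 = -380808/965197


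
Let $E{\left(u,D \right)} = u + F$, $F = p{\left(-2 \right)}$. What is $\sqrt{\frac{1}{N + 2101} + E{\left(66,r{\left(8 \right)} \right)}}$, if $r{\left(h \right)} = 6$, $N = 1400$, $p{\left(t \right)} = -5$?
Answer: $\frac{\sqrt{83075618}}{1167} \approx 7.8103$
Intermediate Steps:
$F = -5$
$E{\left(u,D \right)} = -5 + u$ ($E{\left(u,D \right)} = u - 5 = -5 + u$)
$\sqrt{\frac{1}{N + 2101} + E{\left(66,r{\left(8 \right)} \right)}} = \sqrt{\frac{1}{1400 + 2101} + \left(-5 + 66\right)} = \sqrt{\frac{1}{3501} + 61} = \sqrt{\frac{213562}{3501}} = \frac{\sqrt{83075618}}{1167}$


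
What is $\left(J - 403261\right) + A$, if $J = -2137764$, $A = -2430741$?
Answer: $-4971766$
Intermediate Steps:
$\left(J - 403261\right) + A = \left(-2137764 - 403261\right) - 2430741 = -2541025 - 2430741 = -4971766$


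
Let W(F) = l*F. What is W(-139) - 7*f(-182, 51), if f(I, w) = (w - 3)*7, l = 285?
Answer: -41967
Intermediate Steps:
W(F) = 285*F
f(I, w) = -21 + 7*w (f(I, w) = (-3 + w)*7 = -21 + 7*w)
W(-139) - 7*f(-182, 51) = 285*(-139) - 7*(-21 + 7*51) = -39615 - 7*(-21 + 357) = -39615 - 7*336 = -39615 - 1*2352 = -39615 - 2352 = -41967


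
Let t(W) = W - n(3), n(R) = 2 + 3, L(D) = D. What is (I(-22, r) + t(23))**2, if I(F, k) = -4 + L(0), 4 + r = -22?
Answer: 196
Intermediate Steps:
r = -26 (r = -4 - 22 = -26)
I(F, k) = -4 (I(F, k) = -4 + 0 = -4)
n(R) = 5
t(W) = -5 + W (t(W) = W - 1*5 = W - 5 = -5 + W)
(I(-22, r) + t(23))**2 = (-4 + (-5 + 23))**2 = (-4 + 18)**2 = 14**2 = 196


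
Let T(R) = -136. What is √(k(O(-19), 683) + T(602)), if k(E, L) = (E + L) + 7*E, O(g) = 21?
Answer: √715 ≈ 26.739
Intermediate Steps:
k(E, L) = L + 8*E
√(k(O(-19), 683) + T(602)) = √((683 + 8*21) - 136) = √((683 + 168) - 136) = √(851 - 136) = √715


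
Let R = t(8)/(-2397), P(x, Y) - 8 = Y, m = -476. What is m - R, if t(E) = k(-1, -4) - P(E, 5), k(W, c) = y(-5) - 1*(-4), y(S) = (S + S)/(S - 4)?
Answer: -10268819/21573 ≈ -476.00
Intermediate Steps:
P(x, Y) = 8 + Y
y(S) = 2*S/(-4 + S) (y(S) = (2*S)/(-4 + S) = 2*S/(-4 + S))
k(W, c) = 46/9 (k(W, c) = 2*(-5)/(-4 - 5) - 1*(-4) = 2*(-5)/(-9) + 4 = 2*(-5)*(-⅑) + 4 = 10/9 + 4 = 46/9)
t(E) = -71/9 (t(E) = 46/9 - (8 + 5) = 46/9 - 1*13 = 46/9 - 13 = -71/9)
R = 71/21573 (R = -71/9/(-2397) = -71/9*(-1/2397) = 71/21573 ≈ 0.0032912)
m - R = -476 - 1*71/21573 = -476 - 71/21573 = -10268819/21573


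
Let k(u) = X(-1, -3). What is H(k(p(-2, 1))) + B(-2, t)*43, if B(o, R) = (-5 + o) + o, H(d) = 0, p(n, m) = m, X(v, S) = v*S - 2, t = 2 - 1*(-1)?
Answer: -387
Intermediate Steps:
t = 3 (t = 2 + 1 = 3)
X(v, S) = -2 + S*v (X(v, S) = S*v - 2 = -2 + S*v)
k(u) = 1 (k(u) = -2 - 3*(-1) = -2 + 3 = 1)
B(o, R) = -5 + 2*o
H(k(p(-2, 1))) + B(-2, t)*43 = 0 + (-5 + 2*(-2))*43 = 0 + (-5 - 4)*43 = 0 - 9*43 = 0 - 387 = -387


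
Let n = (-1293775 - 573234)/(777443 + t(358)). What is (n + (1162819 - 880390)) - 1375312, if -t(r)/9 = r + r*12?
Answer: -803879607840/735557 ≈ -1.0929e+6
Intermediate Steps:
t(r) = -117*r (t(r) = -9*(r + r*12) = -9*(r + 12*r) = -117*r)
n = -1867009/735557 (n = (-1293775 - 573234)/(777443 - 117*358) = -1867009/(777443 - 41886) = -1867009/735557 ≈ -2.5382)
(n + (1162819 - 880390)) - 1375312 = (-1867009/735557 + (1162819 - 880390)) - 1375312 = (-1867009/735557 + 282429) - 1375312 = 207740760944/735557 - 1375312 = -803879607840/735557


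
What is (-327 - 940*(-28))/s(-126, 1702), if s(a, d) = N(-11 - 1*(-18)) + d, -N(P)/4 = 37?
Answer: 25993/1554 ≈ 16.727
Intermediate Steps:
N(P) = -148 (N(P) = -4*37 = -148)
s(a, d) = -148 + d
(-327 - 940*(-28))/s(-126, 1702) = (-327 - 940*(-28))/(-148 + 1702) = (-327 + 26320)/1554 = 25993*(1/1554) = 25993/1554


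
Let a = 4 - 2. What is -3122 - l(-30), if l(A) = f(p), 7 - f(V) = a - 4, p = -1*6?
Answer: -3131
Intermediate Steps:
p = -6
a = 2
f(V) = 9 (f(V) = 7 - (2 - 4) = 7 - 1*(-2) = 7 + 2 = 9)
l(A) = 9
-3122 - l(-30) = -3122 - 1*9 = -3122 - 9 = -3131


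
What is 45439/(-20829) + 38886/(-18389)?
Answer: -1645534265/383024481 ≈ -4.2962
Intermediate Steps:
45439/(-20829) + 38886/(-18389) = 45439*(-1/20829) + 38886*(-1/18389) = -45439/20829 - 38886/18389 = -1645534265/383024481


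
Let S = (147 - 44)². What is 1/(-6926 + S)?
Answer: 1/3683 ≈ 0.00027152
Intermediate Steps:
S = 10609 (S = 103² = 10609)
1/(-6926 + S) = 1/(-6926 + 10609) = 1/3683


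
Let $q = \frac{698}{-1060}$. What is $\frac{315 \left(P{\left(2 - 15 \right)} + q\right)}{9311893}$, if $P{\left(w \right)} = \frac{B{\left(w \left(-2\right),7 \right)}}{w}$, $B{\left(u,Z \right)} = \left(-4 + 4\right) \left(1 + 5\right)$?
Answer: $- \frac{21987}{987060658} \approx -2.2275 \cdot 10^{-5}$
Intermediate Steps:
$B{\left(u,Z \right)} = 0$ ($B{\left(u,Z \right)} = 0 \cdot 6 = 0$)
$P{\left(w \right)} = 0$ ($P{\left(w \right)} = \frac{0}{w} = 0$)
$q = - \frac{349}{530}$ ($q = 698 \left(- \frac{1}{1060}\right) = - \frac{349}{530} \approx -0.65849$)
$\frac{315 \left(P{\left(2 - 15 \right)} + q\right)}{9311893} = \frac{315 \left(0 - \frac{349}{530}\right)}{9311893} = 315 \left(- \frac{349}{530}\right) \frac{1}{9311893} = \left(- \frac{21987}{106}\right) \frac{1}{9311893} = - \frac{21987}{987060658}$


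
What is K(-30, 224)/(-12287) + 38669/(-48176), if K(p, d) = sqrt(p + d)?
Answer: -38669/48176 - sqrt(194)/12287 ≈ -0.80379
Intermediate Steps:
K(p, d) = sqrt(d + p)
K(-30, 224)/(-12287) + 38669/(-48176) = sqrt(224 - 30)/(-12287) + 38669/(-48176) = sqrt(194)*(-1/12287) + 38669*(-1/48176) = -sqrt(194)/12287 - 38669/48176 = -38669/48176 - sqrt(194)/12287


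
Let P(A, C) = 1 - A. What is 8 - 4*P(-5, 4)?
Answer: -16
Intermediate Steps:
8 - 4*P(-5, 4) = 8 - 4*(1 - 1*(-5)) = 8 - 4*(1 + 5) = 8 - 4*6 = 8 - 24 = -16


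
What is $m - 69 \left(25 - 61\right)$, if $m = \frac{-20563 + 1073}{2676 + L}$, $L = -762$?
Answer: $\frac{2367443}{957} \approx 2473.8$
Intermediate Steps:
$m = - \frac{9745}{957}$ ($m = \frac{-20563 + 1073}{2676 - 762} = - \frac{19490}{1914} = \left(-19490\right) \frac{1}{1914} = - \frac{9745}{957} \approx -10.183$)
$m - 69 \left(25 - 61\right) = - \frac{9745}{957} - 69 \left(25 - 61\right) = - \frac{9745}{957} - 69 \left(-36\right) = - \frac{9745}{957} - -2484 = - \frac{9745}{957} + 2484 = \frac{2367443}{957}$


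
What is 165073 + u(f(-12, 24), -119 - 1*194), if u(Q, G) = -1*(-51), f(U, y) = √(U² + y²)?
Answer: 165124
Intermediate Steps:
u(Q, G) = 51
165073 + u(f(-12, 24), -119 - 1*194) = 165073 + 51 = 165124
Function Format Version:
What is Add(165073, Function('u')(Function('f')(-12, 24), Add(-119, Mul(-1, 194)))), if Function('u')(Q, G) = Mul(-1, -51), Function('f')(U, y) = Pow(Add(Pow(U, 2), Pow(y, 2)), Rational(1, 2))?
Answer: 165124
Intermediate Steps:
Function('u')(Q, G) = 51
Add(165073, Function('u')(Function('f')(-12, 24), Add(-119, Mul(-1, 194)))) = Add(165073, 51) = 165124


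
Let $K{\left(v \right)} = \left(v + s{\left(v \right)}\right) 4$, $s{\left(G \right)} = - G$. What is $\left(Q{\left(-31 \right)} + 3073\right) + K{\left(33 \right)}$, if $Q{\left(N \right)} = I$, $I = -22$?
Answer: $3051$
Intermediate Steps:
$K{\left(v \right)} = 0$ ($K{\left(v \right)} = \left(v - v\right) 4 = 0 \cdot 4 = 0$)
$Q{\left(N \right)} = -22$
$\left(Q{\left(-31 \right)} + 3073\right) + K{\left(33 \right)} = \left(-22 + 3073\right) + 0 = 3051 + 0 = 3051$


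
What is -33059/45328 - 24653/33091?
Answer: -2211426553/1499948848 ≈ -1.4743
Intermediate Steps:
-33059/45328 - 24653/33091 = -2211426553/1499948848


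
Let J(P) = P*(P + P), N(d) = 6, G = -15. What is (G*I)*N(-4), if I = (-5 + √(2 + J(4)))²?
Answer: -5310 + 900*√34 ≈ -62.143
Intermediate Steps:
J(P) = 2*P² (J(P) = P*(2*P) = 2*P²)
I = (-5 + √34)² (I = (-5 + √(2 + 2*4²))² = (-5 + √(2 + 2*16))² = (-5 + √(2 + 32))² = (-5 + √34)² ≈ 0.69048)
(G*I)*N(-4) = -15*(5 - √34)²*6 = -90*(5 - √34)²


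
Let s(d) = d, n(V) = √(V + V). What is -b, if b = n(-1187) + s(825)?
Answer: -825 - I*√2374 ≈ -825.0 - 48.724*I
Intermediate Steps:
n(V) = √2*√V (n(V) = √(2*V) = √2*√V)
b = 825 + I*√2374 (b = √2*√(-1187) + 825 = √2*(I*√1187) + 825 = I*√2374 + 825 = 825 + I*√2374 ≈ 825.0 + 48.724*I)
-b = -(825 + I*√2374) = -825 - I*√2374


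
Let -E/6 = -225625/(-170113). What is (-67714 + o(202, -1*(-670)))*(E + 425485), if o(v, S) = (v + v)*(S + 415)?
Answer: 26825604504560430/170113 ≈ 1.5769e+11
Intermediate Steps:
o(v, S) = 2*v*(415 + S) (o(v, S) = (2*v)*(415 + S) = 2*v*(415 + S))
E = -1353750/170113 (E = -(-1353750)/(-170113) = -(-1353750)*(-1)/170113 = -6*225625/170113 = -1353750/170113 ≈ -7.9579)
(-67714 + o(202, -1*(-670)))*(E + 425485) = (-67714 + 2*202*(415 - 1*(-670)))*(-1353750/170113 + 425485) = (-67714 + 2*202*(415 + 670))*(72379176055/170113) = (-67714 + 2*202*1085)*(72379176055/170113) = (-67714 + 438340)*(72379176055/170113) = 370626*(72379176055/170113) = 26825604504560430/170113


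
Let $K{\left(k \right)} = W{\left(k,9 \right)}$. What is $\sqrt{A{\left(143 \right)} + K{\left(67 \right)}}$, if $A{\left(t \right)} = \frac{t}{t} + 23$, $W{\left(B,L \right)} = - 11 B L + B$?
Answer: $i \sqrt{6542} \approx 80.883 i$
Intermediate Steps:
$W{\left(B,L \right)} = B - 11 B L$ ($W{\left(B,L \right)} = - 11 B L + B = B - 11 B L$)
$K{\left(k \right)} = - 98 k$ ($K{\left(k \right)} = k \left(1 - 99\right) = k \left(-98\right) = - 98 k$)
$A{\left(t \right)} = 24$ ($A{\left(t \right)} = 1 + 23 = 24$)
$\sqrt{A{\left(143 \right)} + K{\left(67 \right)}} = \sqrt{24 - 6566} = \sqrt{-6542} = i \sqrt{6542}$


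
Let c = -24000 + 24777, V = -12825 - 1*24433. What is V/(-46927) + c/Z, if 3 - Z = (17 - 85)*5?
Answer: 7034539/2299423 ≈ 3.0593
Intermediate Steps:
V = -37258 (V = -12825 - 24433 = -37258)
Z = 343 (Z = 3 - (17 - 85)*5 = 3 - (-68)*5 = 3 - 1*(-340) = 3 + 340 = 343)
c = 777
V/(-46927) + c/Z = -37258/(-46927) + 777/343 = -37258*(-1/46927) + 777*(1/343) = 37258/46927 + 111/49 = 7034539/2299423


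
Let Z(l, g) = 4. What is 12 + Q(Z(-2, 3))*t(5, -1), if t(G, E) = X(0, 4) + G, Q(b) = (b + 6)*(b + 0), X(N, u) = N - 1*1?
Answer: 172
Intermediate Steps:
X(N, u) = -1 + N (X(N, u) = N - 1 = -1 + N)
Q(b) = b*(6 + b) (Q(b) = (6 + b)*b = b*(6 + b))
t(G, E) = -1 + G (t(G, E) = (-1 + 0) + G = -1 + G)
12 + Q(Z(-2, 3))*t(5, -1) = 12 + (4*(6 + 4))*(-1 + 5) = 12 + (4*10)*4 = 12 + 40*4 = 12 + 160 = 172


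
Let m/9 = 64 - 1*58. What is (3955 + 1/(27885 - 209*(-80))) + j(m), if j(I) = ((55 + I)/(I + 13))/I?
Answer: 638266285513/161380890 ≈ 3955.0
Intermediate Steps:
m = 54 (m = 9*(64 - 1*58) = 9*(64 - 58) = 9*6 = 54)
j(I) = (55 + I)/(I*(13 + I)) (j(I) = ((55 + I)/(13 + I))/I = (55 + I)/(I*(13 + I)))
(3955 + 1/(27885 - 209*(-80))) + j(m) = (3955 + 1/(27885 - 209*(-80))) + (55 + 54)/(54*(13 + 54)) = (3955 + 1/(27885 + 16720)) + (1/54)*109/67 = (3955 + 1/44605) + (1/54)*(1/67)*109 = (3955 + 1/44605) + 109/3618 = 176412776/44605 + 109/3618 = 638266285513/161380890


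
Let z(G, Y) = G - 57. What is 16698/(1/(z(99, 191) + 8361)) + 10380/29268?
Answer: 342224124931/2439 ≈ 1.4031e+8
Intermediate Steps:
z(G, Y) = -57 + G
16698/(1/(z(99, 191) + 8361)) + 10380/29268 = 16698/(1/((-57 + 99) + 8361)) + 10380/29268 = 16698/(1/(42 + 8361)) + 10380*(1/29268) = 16698/(1/8403) + 865/2439 = 16698*8403 + 865/2439 = 140313294 + 865/2439 = 342224124931/2439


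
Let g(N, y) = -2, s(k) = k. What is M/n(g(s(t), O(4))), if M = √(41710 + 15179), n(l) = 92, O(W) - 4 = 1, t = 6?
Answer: 21*√129/92 ≈ 2.5925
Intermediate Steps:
O(W) = 5 (O(W) = 4 + 1 = 5)
M = 21*√129 (M = √56889 = 21*√129 ≈ 238.51)
M/n(g(s(t), O(4))) = (21*√129)/92 = (21*√129)*(1/92) = 21*√129/92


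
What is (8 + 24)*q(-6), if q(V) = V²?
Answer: 1152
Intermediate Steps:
(8 + 24)*q(-6) = (8 + 24)*(-6)² = 32*36 = 1152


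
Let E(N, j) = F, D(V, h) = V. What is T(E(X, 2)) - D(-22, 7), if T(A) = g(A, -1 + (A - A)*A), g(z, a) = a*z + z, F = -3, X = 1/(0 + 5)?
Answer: 22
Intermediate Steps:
X = ⅕ (X = 1/5 = ⅕ ≈ 0.20000)
E(N, j) = -3
g(z, a) = z + a*z
T(A) = 0 (T(A) = A*(1 + (-1 + (A - A)*A)) = A*(1 + (-1 + 0*A)) = A*(1 + (-1 + 0)) = A*(1 - 1) = A*0 = 0)
T(E(X, 2)) - D(-22, 7) = 0 - 1*(-22) = 0 + 22 = 22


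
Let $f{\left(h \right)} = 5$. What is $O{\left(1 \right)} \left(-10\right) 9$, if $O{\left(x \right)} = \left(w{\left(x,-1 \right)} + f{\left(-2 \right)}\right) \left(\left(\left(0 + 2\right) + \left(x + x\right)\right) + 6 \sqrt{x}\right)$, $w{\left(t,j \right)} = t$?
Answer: $-5400$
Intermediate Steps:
$O{\left(x \right)} = \left(5 + x\right) \left(2 + 2 x + 6 \sqrt{x}\right)$ ($O{\left(x \right)} = \left(x + 5\right) \left(\left(\left(0 + 2\right) + \left(x + x\right)\right) + 6 \sqrt{x}\right) = \left(5 + x\right) \left(\left(2 + 2 x\right) + 6 \sqrt{x}\right) = \left(5 + x\right) \left(2 + 2 x + 6 \sqrt{x}\right)$)
$O{\left(1 \right)} \left(-10\right) 9 = \left(10 + 2 \cdot 1^{2} + 6 \cdot 1^{\frac{3}{2}} + 12 \cdot 1 + 30 \sqrt{1}\right) \left(-10\right) 9 = \left(10 + 2 \cdot 1 + 6 \cdot 1 + 12 + 30 \cdot 1\right) \left(-10\right) 9 = \left(10 + 2 + 6 + 12 + 30\right) \left(-10\right) 9 = 60 \left(-10\right) 9 = \left(-600\right) 9 = -5400$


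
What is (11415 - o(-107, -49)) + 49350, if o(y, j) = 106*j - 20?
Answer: 65979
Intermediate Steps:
o(y, j) = -20 + 106*j
(11415 - o(-107, -49)) + 49350 = (11415 - (-20 + 106*(-49))) + 49350 = (11415 - (-20 - 5194)) + 49350 = (11415 - 1*(-5214)) + 49350 = (11415 + 5214) + 49350 = 16629 + 49350 = 65979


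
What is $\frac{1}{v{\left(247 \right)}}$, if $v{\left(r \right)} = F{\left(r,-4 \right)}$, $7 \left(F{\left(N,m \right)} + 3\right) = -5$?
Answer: $- \frac{7}{26} \approx -0.26923$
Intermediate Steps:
$F{\left(N,m \right)} = - \frac{26}{7}$ ($F{\left(N,m \right)} = -3 + \frac{1}{7} \left(-5\right) = -3 - \frac{5}{7} = - \frac{26}{7}$)
$v{\left(r \right)} = - \frac{26}{7}$
$\frac{1}{v{\left(247 \right)}} = \frac{1}{- \frac{26}{7}} = - \frac{7}{26}$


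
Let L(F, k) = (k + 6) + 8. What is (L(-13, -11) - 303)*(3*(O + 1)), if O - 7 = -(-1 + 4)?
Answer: -4500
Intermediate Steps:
L(F, k) = 14 + k (L(F, k) = (6 + k) + 8 = 14 + k)
O = 4 (O = 7 - (-1 + 4) = 7 - 1*3 = 7 - 3 = 4)
(L(-13, -11) - 303)*(3*(O + 1)) = ((14 - 11) - 303)*(3*(4 + 1)) = (3 - 303)*(3*5) = -300*15 = -4500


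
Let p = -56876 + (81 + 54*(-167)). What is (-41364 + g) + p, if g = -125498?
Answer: -232675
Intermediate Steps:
p = -65813 (p = -56876 + (81 - 9018) = -56876 - 8937 = -65813)
(-41364 + g) + p = (-41364 - 125498) - 65813 = -166862 - 65813 = -232675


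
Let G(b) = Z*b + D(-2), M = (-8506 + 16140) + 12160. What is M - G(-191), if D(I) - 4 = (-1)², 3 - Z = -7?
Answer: 21699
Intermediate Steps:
Z = 10 (Z = 3 - 1*(-7) = 3 + 7 = 10)
D(I) = 5 (D(I) = 4 + (-1)² = 4 + 1 = 5)
M = 19794 (M = 7634 + 12160 = 19794)
G(b) = 5 + 10*b (G(b) = 10*b + 5 = 5 + 10*b)
M - G(-191) = 19794 - (5 + 10*(-191)) = 19794 - (5 - 1910) = 19794 - 1*(-1905) = 19794 + 1905 = 21699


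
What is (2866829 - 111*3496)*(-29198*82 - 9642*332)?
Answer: -13869676868740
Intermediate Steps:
(2866829 - 111*3496)*(-29198*82 - 9642*332) = (2866829 - 388056)*(-2394236 - 3201144) = 2478773*(-5595380) = -13869676868740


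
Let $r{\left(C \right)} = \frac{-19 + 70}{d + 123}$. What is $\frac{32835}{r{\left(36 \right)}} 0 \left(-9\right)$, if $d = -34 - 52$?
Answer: $0$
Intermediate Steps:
$d = -86$
$r{\left(C \right)} = \frac{51}{37}$ ($r{\left(C \right)} = \frac{-19 + 70}{-86 + 123} = \frac{51}{37}$)
$\frac{32835}{r{\left(36 \right)}} 0 \left(-9\right) = \frac{32835}{\frac{51}{37}} \cdot 0 \left(-9\right) = 32835 \cdot \frac{37}{51} \cdot 0 = \frac{404965}{17} \cdot 0 = 0$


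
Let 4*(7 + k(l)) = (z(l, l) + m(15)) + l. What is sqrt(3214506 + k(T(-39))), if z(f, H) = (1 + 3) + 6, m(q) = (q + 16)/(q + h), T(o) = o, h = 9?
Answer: sqrt(1851547434)/24 ≈ 1792.9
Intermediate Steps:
m(q) = (16 + q)/(9 + q) (m(q) = (q + 16)/(q + 9) = (16 + q)/(9 + q))
z(f, H) = 10 (z(f, H) = 4 + 6 = 10)
k(l) = -401/96 + l/4 (k(l) = -7 + ((10 + (16 + 15)/(9 + 15)) + l)/4 = -7 + ((10 + 31/24) + l)/4 = -7 + (271/24 + l)/4 = -7 + (271/96 + l/4) = -401/96 + l/4)
sqrt(3214506 + k(T(-39))) = sqrt(3214506 + (-401/96 + (1/4)*(-39))) = sqrt(3214506 + (-401/96 - 39/4)) = sqrt(3214506 - 1337/96) = sqrt(308591239/96) = sqrt(1851547434)/24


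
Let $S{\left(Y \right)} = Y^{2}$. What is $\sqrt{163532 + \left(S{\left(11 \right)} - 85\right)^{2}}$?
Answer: $2 \sqrt{41207} \approx 405.99$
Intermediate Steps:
$\sqrt{163532 + \left(S{\left(11 \right)} - 85\right)^{2}} = \sqrt{163532 + \left(11^{2} - 85\right)^{2}} = \sqrt{163532 + \left(121 - 85\right)^{2}} = \sqrt{163532 + 36^{2}} = \sqrt{163532 + 1296} = \sqrt{164828} = 2 \sqrt{41207}$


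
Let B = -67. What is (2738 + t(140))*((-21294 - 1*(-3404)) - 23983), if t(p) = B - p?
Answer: -105980563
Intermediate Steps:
t(p) = -67 - p
(2738 + t(140))*((-21294 - 1*(-3404)) - 23983) = (2738 + (-67 - 1*140))*((-21294 - 1*(-3404)) - 23983) = (2738 + (-67 - 140))*((-21294 + 3404) - 23983) = (2738 - 207)*(-17890 - 23983) = 2531*(-41873) = -105980563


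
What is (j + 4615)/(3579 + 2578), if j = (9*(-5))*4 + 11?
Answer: 4446/6157 ≈ 0.72211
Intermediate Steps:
j = -169 (j = -45*4 + 11 = -180 + 11 = -169)
(j + 4615)/(3579 + 2578) = (-169 + 4615)/(3579 + 2578) = 4446/6157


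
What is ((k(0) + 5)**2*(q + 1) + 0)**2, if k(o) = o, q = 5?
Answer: 22500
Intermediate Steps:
((k(0) + 5)**2*(q + 1) + 0)**2 = ((0 + 5)**2*(5 + 1) + 0)**2 = (5**2*6 + 0)**2 = (25*6 + 0)**2 = (150 + 0)**2 = 150**2 = 22500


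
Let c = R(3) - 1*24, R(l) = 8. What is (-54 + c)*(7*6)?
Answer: -2940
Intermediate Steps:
c = -16 (c = 8 - 1*24 = 8 - 24 = -16)
(-54 + c)*(7*6) = (-54 - 16)*(7*6) = -70*42 = -2940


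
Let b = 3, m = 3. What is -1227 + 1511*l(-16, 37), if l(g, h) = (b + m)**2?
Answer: 53169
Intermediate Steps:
l(g, h) = 36 (l(g, h) = (3 + 3)**2 = 6**2 = 36)
-1227 + 1511*l(-16, 37) = -1227 + 1511*36 = -1227 + 54396 = 53169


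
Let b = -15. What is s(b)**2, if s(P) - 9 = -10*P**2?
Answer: 5022081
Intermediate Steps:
s(P) = 9 - 10*P**2
s(b)**2 = (9 - 10*(-15)**2)**2 = (9 - 10*225)**2 = (9 - 2250)**2 = (-2241)**2 = 5022081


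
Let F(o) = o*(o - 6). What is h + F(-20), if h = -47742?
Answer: -47222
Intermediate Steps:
F(o) = o*(-6 + o)
h + F(-20) = -47742 - 20*(-6 - 20) = -47742 - 20*(-26) = -47742 + 520 = -47222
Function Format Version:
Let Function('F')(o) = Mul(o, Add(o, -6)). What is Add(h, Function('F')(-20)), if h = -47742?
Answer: -47222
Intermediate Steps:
Function('F')(o) = Mul(o, Add(-6, o))
Add(h, Function('F')(-20)) = Add(-47742, Mul(-20, Add(-6, -20))) = Add(-47742, Mul(-20, -26)) = Add(-47742, 520) = -47222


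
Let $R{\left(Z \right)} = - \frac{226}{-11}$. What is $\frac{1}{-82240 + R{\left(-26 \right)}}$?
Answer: $- \frac{11}{904414} \approx -1.2163 \cdot 10^{-5}$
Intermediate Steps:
$R{\left(Z \right)} = \frac{226}{11}$ ($R{\left(Z \right)} = \left(-226\right) \left(- \frac{1}{11}\right) = \frac{226}{11}$)
$\frac{1}{-82240 + R{\left(-26 \right)}} = \frac{1}{-82240 + \frac{226}{11}} = \frac{1}{- \frac{904414}{11}} = - \frac{11}{904414}$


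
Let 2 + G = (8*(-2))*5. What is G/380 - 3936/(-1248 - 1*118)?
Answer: 345917/129770 ≈ 2.6656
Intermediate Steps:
G = -82 (G = -2 + (8*(-2))*5 = -2 - 16*5 = -2 - 80 = -82)
G/380 - 3936/(-1248 - 1*118) = -82/380 - 3936/(-1248 - 1*118) = -82*1/380 - 3936/(-1248 - 118) = -41/190 - 3936/(-1366) = -41/190 - 3936*(-1/1366) = -41/190 + 1968/683 = 345917/129770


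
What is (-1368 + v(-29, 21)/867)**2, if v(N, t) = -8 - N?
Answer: 156297669025/83521 ≈ 1.8714e+6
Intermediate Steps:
(-1368 + v(-29, 21)/867)**2 = (-1368 + (-8 - 1*(-29))/867)**2 = (-1368 + (-8 + 29)*(1/867))**2 = (-1368 + 21*(1/867))**2 = (-1368 + 7/289)**2 = (-395345/289)**2 = 156297669025/83521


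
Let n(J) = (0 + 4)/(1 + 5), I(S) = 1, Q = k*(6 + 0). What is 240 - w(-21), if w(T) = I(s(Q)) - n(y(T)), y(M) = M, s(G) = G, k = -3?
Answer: 719/3 ≈ 239.67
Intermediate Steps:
Q = -18 (Q = -3*(6 + 0) = -3*6 = -18)
n(J) = 2/3 (n(J) = 4/6 = 4*(1/6) = 2/3)
w(T) = 1/3 (w(T) = 1 - 1*2/3 = 1 - 2/3 = 1/3)
240 - w(-21) = 240 - 1*1/3 = 240 - 1/3 = 719/3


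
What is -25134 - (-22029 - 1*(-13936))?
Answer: -17041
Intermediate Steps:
-25134 - (-22029 - 1*(-13936)) = -25134 - (-22029 + 13936) = -25134 - 1*(-8093) = -25134 + 8093 = -17041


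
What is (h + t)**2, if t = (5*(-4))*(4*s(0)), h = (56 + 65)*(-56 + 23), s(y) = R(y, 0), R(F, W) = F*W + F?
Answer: 15944049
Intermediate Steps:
R(F, W) = F + F*W
s(y) = y (s(y) = y*(1 + 0) = y*1 = y)
h = -3993 (h = 121*(-33) = -3993)
t = 0 (t = (5*(-4))*(4*0) = -20*0 = 0)
(h + t)**2 = (-3993 + 0)**2 = (-3993)**2 = 15944049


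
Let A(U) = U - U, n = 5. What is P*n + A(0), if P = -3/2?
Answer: -15/2 ≈ -7.5000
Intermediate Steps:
A(U) = 0
P = -3/2 (P = -3*½ = -3/2 ≈ -1.5000)
P*n + A(0) = -3/2*5 + 0 = -15/2 + 0 = -15/2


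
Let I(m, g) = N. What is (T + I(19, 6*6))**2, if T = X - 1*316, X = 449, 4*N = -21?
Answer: 261121/16 ≈ 16320.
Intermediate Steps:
N = -21/4 (N = (1/4)*(-21) = -21/4 ≈ -5.2500)
I(m, g) = -21/4
T = 133 (T = 449 - 1*316 = 449 - 316 = 133)
(T + I(19, 6*6))**2 = (133 - 21/4)**2 = (511/4)**2 = 261121/16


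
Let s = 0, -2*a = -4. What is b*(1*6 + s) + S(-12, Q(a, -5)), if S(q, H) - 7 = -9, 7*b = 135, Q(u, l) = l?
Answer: 796/7 ≈ 113.71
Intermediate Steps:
a = 2 (a = -1/2*(-4) = 2)
b = 135/7 (b = (1/7)*135 = 135/7 ≈ 19.286)
S(q, H) = -2 (S(q, H) = 7 - 9 = -2)
b*(1*6 + s) + S(-12, Q(a, -5)) = 135*(1*6 + 0)/7 - 2 = 135*(6 + 0)/7 - 2 = (135/7)*6 - 2 = 810/7 - 2 = 796/7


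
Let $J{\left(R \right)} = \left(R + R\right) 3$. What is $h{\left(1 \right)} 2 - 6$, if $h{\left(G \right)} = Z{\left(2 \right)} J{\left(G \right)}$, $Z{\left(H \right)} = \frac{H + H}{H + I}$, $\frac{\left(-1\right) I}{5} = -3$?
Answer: $- \frac{54}{17} \approx -3.1765$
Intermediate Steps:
$I = 15$ ($I = \left(-5\right) \left(-3\right) = 15$)
$Z{\left(H \right)} = \frac{2 H}{15 + H}$ ($Z{\left(H \right)} = \frac{H + H}{H + 15} = \frac{2 H}{15 + H}$)
$J{\left(R \right)} = 6 R$ ($J{\left(R \right)} = 2 R 3 = 6 R$)
$h{\left(G \right)} = \frac{24 G}{17}$ ($h{\left(G \right)} = 2 \cdot 2 \frac{1}{15 + 2} \cdot 6 G = 2 \cdot 2 \cdot \frac{1}{17} \cdot 6 G = \frac{4 \cdot 6 G}{17} = \frac{24 G}{17}$)
$h{\left(1 \right)} 2 - 6 = \frac{24}{17} \cdot 1 \cdot 2 - 6 = \frac{24}{17} \cdot 2 - 6 = \frac{48}{17} - 6 = - \frac{54}{17}$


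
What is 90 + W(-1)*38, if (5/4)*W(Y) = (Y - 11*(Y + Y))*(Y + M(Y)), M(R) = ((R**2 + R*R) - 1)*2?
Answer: 3642/5 ≈ 728.40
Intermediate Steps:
M(R) = -2 + 4*R**2 (M(R) = ((R**2 + R**2) - 1)*2 = (2*R**2 - 1)*2 = (-1 + 2*R**2)*2 = -2 + 4*R**2)
W(Y) = -84*Y*(-2 + Y + 4*Y**2)/5 (W(Y) = 4*((Y - 11*(Y + Y))*(Y + (-2 + 4*Y**2)))/5 = 4*((Y - 22*Y)*(-2 + Y + 4*Y**2))/5 = 4*((-21*Y)*(-2 + Y + 4*Y**2))/5 = 4*(-21*Y*(-2 + Y + 4*Y**2))/5 = -84*Y*(-2 + Y + 4*Y**2)/5)
90 + W(-1)*38 = 90 + ((84/5)*(-1)*(2 - 1*(-1) - 4*(-1)**2))*38 = 90 + ((84/5)*(-1)*(2 + 1 - 4*1))*38 = 90 + ((84/5)*(-1)*(2 + 1 - 4))*38 = 90 + ((84/5)*(-1)*(-1))*38 = 90 + (84/5)*38 = 90 + 3192/5 = 3642/5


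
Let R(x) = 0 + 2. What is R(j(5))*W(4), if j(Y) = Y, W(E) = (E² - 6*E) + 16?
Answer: 16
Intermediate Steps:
W(E) = 16 + E² - 6*E
R(x) = 2
R(j(5))*W(4) = 2*(16 + 4² - 6*4) = 2*(16 + 16 - 24) = 2*8 = 16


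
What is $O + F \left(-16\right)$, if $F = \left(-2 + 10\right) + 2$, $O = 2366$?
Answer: $2206$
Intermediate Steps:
$F = 10$ ($F = 8 + 2 = 10$)
$O + F \left(-16\right) = 2366 + 10 \left(-16\right) = 2366 - 160 = 2206$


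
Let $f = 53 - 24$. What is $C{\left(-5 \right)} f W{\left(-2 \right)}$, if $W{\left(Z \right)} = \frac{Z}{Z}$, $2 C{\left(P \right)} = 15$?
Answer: $\frac{435}{2} \approx 217.5$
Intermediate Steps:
$C{\left(P \right)} = \frac{15}{2}$ ($C{\left(P \right)} = \frac{1}{2} \cdot 15 = \frac{15}{2}$)
$W{\left(Z \right)} = 1$
$f = 29$ ($f = 53 - 24 = 29$)
$C{\left(-5 \right)} f W{\left(-2 \right)} = \frac{15}{2} \cdot 29 \cdot 1 = \frac{435}{2} \cdot 1 = \frac{435}{2}$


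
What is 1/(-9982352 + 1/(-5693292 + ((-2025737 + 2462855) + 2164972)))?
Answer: -3091202/30857466467105 ≈ -1.0018e-7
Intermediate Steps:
1/(-9982352 + 1/(-5693292 + ((-2025737 + 2462855) + 2164972))) = 1/(-9982352 + 1/(-5693292 + (437118 + 2164972))) = 1/(-9982352 + 1/(-5693292 + 2602090)) = 1/(-9982352 + 1/(-3091202)) = 1/(-9982352 - 1/3091202) = 1/(-30857466467105/3091202) = -3091202/30857466467105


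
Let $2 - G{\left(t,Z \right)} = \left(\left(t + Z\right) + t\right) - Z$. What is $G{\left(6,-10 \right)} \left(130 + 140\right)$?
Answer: $-2700$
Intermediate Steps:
$G{\left(t,Z \right)} = 2 - 2 t$ ($G{\left(t,Z \right)} = 2 - \left(\left(\left(t + Z\right) + t\right) - Z\right) = 2 - \left(\left(\left(Z + t\right) + t\right) - Z\right) = 2 - \left(\left(Z + 2 t\right) - Z\right) = 2 - 2 t$)
$G{\left(6,-10 \right)} \left(130 + 140\right) = \left(2 - 12\right) \left(130 + 140\right) = \left(2 - 12\right) 270 = \left(-10\right) 270 = -2700$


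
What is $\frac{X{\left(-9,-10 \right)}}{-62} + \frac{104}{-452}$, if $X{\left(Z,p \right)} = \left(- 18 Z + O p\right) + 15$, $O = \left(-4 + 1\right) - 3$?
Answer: $- \frac{28393}{7006} \approx -4.0527$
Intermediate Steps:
$O = -6$ ($O = -3 - 3 = -6$)
$X{\left(Z,p \right)} = 15 - 18 Z - 6 p$ ($X{\left(Z,p \right)} = \left(- 18 Z - 6 p\right) + 15 = 15 - 18 Z - 6 p$)
$\frac{X{\left(-9,-10 \right)}}{-62} + \frac{104}{-452} = \frac{15 - -162 - -60}{-62} + \frac{104}{-452} = \left(15 + 162 + 60\right) \left(- \frac{1}{62}\right) + 104 \left(- \frac{1}{452}\right) = 237 \left(- \frac{1}{62}\right) - \frac{26}{113} = - \frac{237}{62} - \frac{26}{113} = - \frac{28393}{7006}$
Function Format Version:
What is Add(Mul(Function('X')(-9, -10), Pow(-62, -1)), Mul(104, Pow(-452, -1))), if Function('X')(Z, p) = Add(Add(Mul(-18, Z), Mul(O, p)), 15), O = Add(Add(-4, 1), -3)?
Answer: Rational(-28393, 7006) ≈ -4.0527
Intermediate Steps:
O = -6 (O = Add(-3, -3) = -6)
Function('X')(Z, p) = Add(15, Mul(-18, Z), Mul(-6, p)) (Function('X')(Z, p) = Add(Add(Mul(-18, Z), Mul(-6, p)), 15) = Add(15, Mul(-18, Z), Mul(-6, p)))
Add(Mul(Function('X')(-9, -10), Pow(-62, -1)), Mul(104, Pow(-452, -1))) = Add(Mul(Add(15, Mul(-18, -9), Mul(-6, -10)), Pow(-62, -1)), Mul(104, Pow(-452, -1))) = Add(Mul(Add(15, 162, 60), Rational(-1, 62)), Mul(104, Rational(-1, 452))) = Add(Mul(237, Rational(-1, 62)), Rational(-26, 113)) = Add(Rational(-237, 62), Rational(-26, 113)) = Rational(-28393, 7006)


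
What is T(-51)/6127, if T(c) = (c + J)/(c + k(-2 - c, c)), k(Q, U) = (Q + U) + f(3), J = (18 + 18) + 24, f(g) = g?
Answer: -9/306350 ≈ -2.9378e-5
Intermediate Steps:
J = 60 (J = 36 + 24 = 60)
k(Q, U) = 3 + Q + U (k(Q, U) = (Q + U) + 3 = 3 + Q + U)
T(c) = (60 + c)/(1 + c) (T(c) = (c + 60)/(c + (3 + (-2 - c) + c)) = (60 + c)/(c + 1) = (60 + c)/(1 + c))
T(-51)/6127 = ((60 - 51)/(1 - 51))/6127 = (9/(-50))*(1/6127) = -1/50*9*(1/6127) = -9/50*1/6127 = -9/306350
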